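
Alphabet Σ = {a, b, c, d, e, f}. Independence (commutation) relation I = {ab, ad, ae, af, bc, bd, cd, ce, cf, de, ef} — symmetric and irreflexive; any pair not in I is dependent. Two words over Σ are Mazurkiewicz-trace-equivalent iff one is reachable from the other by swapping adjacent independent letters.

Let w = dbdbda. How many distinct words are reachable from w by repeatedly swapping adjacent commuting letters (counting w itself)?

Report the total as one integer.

60

#0=d has no predecessor
#1=b has no predecessor
#2=d depends on [0:d]
#3=b depends on [1:b]
#4=d depends on [2:d]
#5=a has no predecessor
sources: [0:d, 1:b, 5:a]
N(rest) = Σ N(rest − s) over sources s of rest; N(one piece) = 1:
  size 1 → [3]=1  [4]=1  [5]=1
  size 2 → [1,3]=1  [2,4]=1  [3,4]=2  [3,5]=2  [4,5]=2
  size 3 → [0,2,4]=1  [1,3,4]=3  [1,3,5]=3  [2,3,4]=3  [2,4,5]=3  [3,4,5]=6
  size 4 → [0,2,3,4]=4  [0,2,4,5]=4  [1,2,3,4]=6  [1,3,4,5]=12  [2,3,4,5]=12
  first=0(d) contributes 30
  first=1(b) contributes 20
  first=5(a) contributes 10
|[w]| = 60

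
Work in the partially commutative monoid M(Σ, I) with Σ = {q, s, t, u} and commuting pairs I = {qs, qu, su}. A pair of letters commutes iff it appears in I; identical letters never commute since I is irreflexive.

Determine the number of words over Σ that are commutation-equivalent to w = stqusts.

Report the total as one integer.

piece 0:s — minimal
piece 1:t rests on {0:s}
piece 2:q rests on {1:t}
piece 3:u rests on {1:t}
piece 4:s rests on {1:t}
piece 5:t rests on {2:q, 3:u, 4:s}
piece 6:s rests on {5:t}
minimal pieces: {0:s}
ways to finish when only these pieces remain (= sum over removing one remaining piece with nothing left below it):
  1 left: {6}→1
  2 left: {5,6}→1
  3 left: {2,5,6}→1  {3,5,6}→1  {4,5,6}→1
  4 left: {2,3,5,6}→2  {2,4,5,6}→2  {3,4,5,6}→2
  5 left: {2,3,4,5,6}→6
  placing 0:s first → 6 extensions

6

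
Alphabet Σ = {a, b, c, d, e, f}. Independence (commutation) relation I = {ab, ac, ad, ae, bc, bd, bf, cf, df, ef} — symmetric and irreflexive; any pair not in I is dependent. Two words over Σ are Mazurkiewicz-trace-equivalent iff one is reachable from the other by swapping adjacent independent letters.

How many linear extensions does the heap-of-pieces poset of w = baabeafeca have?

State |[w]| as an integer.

252

drop 0:b onto floor
drop 1:a onto floor
drop 2:a onto {1:a}
drop 3:b onto {0:b}
drop 4:e onto {3:b}
drop 5:a onto {2:a}
drop 6:f onto {5:a}
drop 7:e onto {4:e}
drop 8:c onto {7:e}
drop 9:a onto {6:f}
ground layer = {0:b, 1:a}
drop-orders for the pieces not yet dropped (sum over which currently-grounded one goes next):
  1 to go: {8} 1  {9} 1
  2 to go: {6,9} 1  {7,8} 1  {8,9} 2
  3 to go: {4,7,8} 1  {5,6,9} 1  {6,8,9} 3  {7,8,9} 3
  4 to go: {2,5,6,9} 1  {3,4,7,8} 1  {4,7,8,9} 4  {5,6,8,9} 4  {6,7,8,9} 6
  5 to go: {0,3,4,7,8} 1  {1,2,5,6,9} 1  {2,5,6,8,9} 5  {3,4,7,8,9} 5  {4,6,7,8,9} 10  {5,6,7,8,9} 10
  6 to go: {0,3,4,7,8,9} 6  {1,2,5,6,8,9} 6  {2,5,6,7,8,9} 15  {3,4,6,7,8,9} 15  {4,5,6,7,8,9} 20
  7 to go: {0,3,4,6,7,8,9} 21  {1,2,5,6,7,8,9} 21  {2,4,5,6,7,8,9} 35  {3,4,5,6,7,8,9} 35
  8 to go: {0,3,4,5,6,7,8,9} 56  {1,2,4,5,6,7,8,9} 56  {2,3,4,5,6,7,8,9} 70
  if 0:b drops first: 126 orders
  if 1:a drops first: 126 orders
heap linearizations: 252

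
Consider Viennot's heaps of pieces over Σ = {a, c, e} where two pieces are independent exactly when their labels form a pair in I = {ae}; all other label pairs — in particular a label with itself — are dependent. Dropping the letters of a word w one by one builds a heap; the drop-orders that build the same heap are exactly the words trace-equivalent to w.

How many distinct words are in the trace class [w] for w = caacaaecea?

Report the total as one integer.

6

#0=c has no predecessor
#1=a depends on [0:c]
#2=a depends on [1:a]
#3=c depends on [2:a]
#4=a depends on [3:c]
#5=a depends on [4:a]
#6=e depends on [3:c]
#7=c depends on [5:a, 6:e]
#8=e depends on [7:c]
#9=a depends on [7:c]
sources: [0:c]
N(rest) = Σ N(rest − s) over sources s of rest; N(one piece) = 1:
  size 1 → [8]=1  [9]=1
  size 2 → [8,9]=2
  size 3 → [7,8,9]=2
  size 4 → [5,7,8,9]=2  [6,7,8,9]=2
  size 5 → [4,5,7,8,9]=2  [5,6,7,8,9]=4
  size 6 → [4,5,6,7,8,9]=6
  size 7 → [3,4,5,6,7,8,9]=6
  size 8 → [2,3,4,5,6,7,8,9]=6
  first=0(c) contributes 6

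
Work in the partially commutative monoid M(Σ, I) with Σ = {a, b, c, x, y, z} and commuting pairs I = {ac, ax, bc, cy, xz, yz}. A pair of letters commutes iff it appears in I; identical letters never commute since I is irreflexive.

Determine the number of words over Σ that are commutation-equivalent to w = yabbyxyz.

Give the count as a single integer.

4

#0=y has no predecessor
#1=a depends on [0:y]
#2=b depends on [1:a]
#3=b depends on [2:b]
#4=y depends on [3:b]
#5=x depends on [4:y]
#6=y depends on [5:x]
#7=z depends on [3:b]
sources: [0:y]
N(rest) = Σ N(rest − s) over sources s of rest; N(one piece) = 1:
  size 1 → [6]=1  [7]=1
  size 2 → [5,6]=1  [6,7]=2
  size 3 → [4,5,6]=1  [5,6,7]=3
  size 4 → [4,5,6,7]=4
  size 5 → [3,4,5,6,7]=4
  size 6 → [2,3,4,5,6,7]=4
  first=0(y) contributes 4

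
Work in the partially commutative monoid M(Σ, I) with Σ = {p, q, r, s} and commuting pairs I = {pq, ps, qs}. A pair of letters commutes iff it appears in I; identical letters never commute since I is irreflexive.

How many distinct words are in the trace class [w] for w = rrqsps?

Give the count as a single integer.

12

piece 0:r — minimal
piece 1:r rests on {0:r}
piece 2:q rests on {1:r}
piece 3:s rests on {1:r}
piece 4:p rests on {1:r}
piece 5:s rests on {3:s}
minimal pieces: {0:r}
ways to finish when only these pieces remain (= sum over removing one remaining piece with nothing left below it):
  1 left: {2}→1  {4}→1  {5}→1
  2 left: {2,4}→2  {2,5}→2  {3,5}→1  {4,5}→2
  3 left: {2,3,5}→3  {2,4,5}→6  {3,4,5}→3
  4 left: {2,3,4,5}→12
  placing 0:r first → 12 extensions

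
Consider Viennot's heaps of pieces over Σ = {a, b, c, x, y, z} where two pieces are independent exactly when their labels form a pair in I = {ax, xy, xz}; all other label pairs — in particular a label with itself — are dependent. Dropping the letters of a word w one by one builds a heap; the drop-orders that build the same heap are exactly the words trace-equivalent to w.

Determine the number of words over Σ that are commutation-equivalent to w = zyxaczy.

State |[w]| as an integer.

4

piece 0:z — minimal
piece 1:y rests on {0:z}
piece 2:x — minimal
piece 3:a rests on {1:y}
piece 4:c rests on {2:x, 3:a}
piece 5:z rests on {4:c}
piece 6:y rests on {5:z}
minimal pieces: {0:z, 2:x}
ways to finish when only these pieces remain (= sum over removing one remaining piece with nothing left below it):
  1 left: {6}→1
  2 left: {5,6}→1
  3 left: {4,5,6}→1
  4 left: {2,4,5,6}→1  {3,4,5,6}→1
  5 left: {1,3,4,5,6}→1  {2,3,4,5,6}→2
  placing 0:z first → 3 extensions
  placing 2:x first → 1 extensions
total linear extensions = 4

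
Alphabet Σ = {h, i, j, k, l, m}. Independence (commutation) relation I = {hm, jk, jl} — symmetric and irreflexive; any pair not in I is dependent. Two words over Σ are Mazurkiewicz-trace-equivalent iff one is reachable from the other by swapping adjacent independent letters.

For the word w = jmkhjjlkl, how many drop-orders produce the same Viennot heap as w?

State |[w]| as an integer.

10

piece 0:j — minimal
piece 1:m rests on {0:j}
piece 2:k rests on {1:m}
piece 3:h rests on {2:k}
piece 4:j rests on {3:h}
piece 5:j rests on {4:j}
piece 6:l rests on {3:h}
piece 7:k rests on {6:l}
piece 8:l rests on {7:k}
minimal pieces: {0:j}
ways to finish when only these pieces remain (= sum over removing one remaining piece with nothing left below it):
  1 left: {5}→1  {8}→1
  2 left: {4,5}→1  {5,8}→2  {7,8}→1
  3 left: {4,5,8}→3  {5,7,8}→3  {6,7,8}→1
  4 left: {4,5,7,8}→6  {5,6,7,8}→4
  5 left: {4,5,6,7,8}→10
  6 left: {3,4,5,6,7,8}→10
  7 left: {2,3,4,5,6,7,8}→10
  placing 0:j first → 10 extensions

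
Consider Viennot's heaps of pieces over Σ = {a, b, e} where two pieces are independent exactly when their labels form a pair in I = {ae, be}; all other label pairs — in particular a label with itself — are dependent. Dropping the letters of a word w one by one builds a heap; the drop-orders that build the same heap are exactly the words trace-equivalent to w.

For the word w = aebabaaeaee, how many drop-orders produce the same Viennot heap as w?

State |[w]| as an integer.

0(a) covers ∅
1(e) covers ∅
2(b) covers 0:a
3(a) covers 2:b
4(b) covers 3:a
5(a) covers 4:b
6(a) covers 5:a
7(e) covers 1:e
8(a) covers 6:a
9(e) covers 7:e
10(e) covers 9:e
floor of heap: 0:a, 1:e
completions by unplaced set U, small U first (add the entries for U minus each lowest piece of U):
  |U|=1: {8}:1  {10}:1
  |U|=2: {6,8}:1  {8,10}:2  {9,10}:1
  |U|=3: {5,6,8}:1  {6,8,10}:3  {7,9,10}:1  {8,9,10}:3
  |U|=4: {1,7,9,10}:1  {4,5,6,8}:1  {5,6,8,10}:4  {6,8,9,10}:6  {7,8,9,10}:4
  |U|=5: {1,7,8,9,10}:5  {3,4,5,6,8}:1  {4,5,6,8,10}:5  {5,6,8,9,10}:10  {6,7,8,9,10}:10
  |U|=6: {1,6,7,8,9,10}:15  {2,3,4,5,6,8}:1  {3,4,5,6,8,10}:6  {4,5,6,8,9,10}:15  {5,6,7,8,9,10}:20
  |U|=7: {0,2,3,4,5,6,8}:1  {1,5,6,7,8,9,10}:35  {2,3,4,5,6,8,10}:7  {3,4,5,6,8,9,10}:21  {4,5,6,7,8,9,10}:35
  |U|=8: {0,2,3,4,5,6,8,10}:8  {1,4,5,6,7,8,9,10}:70  {2,3,4,5,6,8,9,10}:28  {3,4,5,6,7,8,9,10}:56
  |U|=9: {0,2,3,4,5,6,8,9,10}:36  {1,3,4,5,6,7,8,9,10}:126  {2,3,4,5,6,7,8,9,10}:84
  start at 0(a): 210
  start at 1(e): 120
sum over floor = 330

330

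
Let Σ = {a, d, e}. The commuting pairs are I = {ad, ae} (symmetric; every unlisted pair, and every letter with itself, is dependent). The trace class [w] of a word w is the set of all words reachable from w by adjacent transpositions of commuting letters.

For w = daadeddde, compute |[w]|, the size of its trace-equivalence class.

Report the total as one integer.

0(d) covers ∅
1(a) covers ∅
2(a) covers 1:a
3(d) covers 0:d
4(e) covers 3:d
5(d) covers 4:e
6(d) covers 5:d
7(d) covers 6:d
8(e) covers 7:d
floor of heap: 0:d, 1:a
completions by unplaced set U, small U first (add the entries for U minus each lowest piece of U):
  |U|=1: {2}:1  {8}:1
  |U|=2: {1,2}:1  {2,8}:2  {7,8}:1
  |U|=3: {1,2,8}:3  {2,7,8}:3  {6,7,8}:1
  |U|=4: {1,2,7,8}:6  {2,6,7,8}:4  {5,6,7,8}:1
  |U|=5: {1,2,6,7,8}:10  {2,5,6,7,8}:5  {4,5,6,7,8}:1
  |U|=6: {1,2,5,6,7,8}:15  {2,4,5,6,7,8}:6  {3,4,5,6,7,8}:1
  |U|=7: {0,3,4,5,6,7,8}:1  {1,2,4,5,6,7,8}:21  {2,3,4,5,6,7,8}:7
  start at 0(d): 28
  start at 1(a): 8
sum over floor = 36

36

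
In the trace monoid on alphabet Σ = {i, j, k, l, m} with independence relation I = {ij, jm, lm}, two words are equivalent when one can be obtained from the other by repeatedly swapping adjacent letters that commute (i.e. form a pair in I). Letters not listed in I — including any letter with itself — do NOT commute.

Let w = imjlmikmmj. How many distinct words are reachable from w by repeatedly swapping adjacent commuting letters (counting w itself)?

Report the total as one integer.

piece 0:i — minimal
piece 1:m rests on {0:i}
piece 2:j — minimal
piece 3:l rests on {0:i, 2:j}
piece 4:m rests on {1:m}
piece 5:i rests on {3:l, 4:m}
piece 6:k rests on {5:i}
piece 7:m rests on {6:k}
piece 8:m rests on {7:m}
piece 9:j rests on {6:k}
minimal pieces: {0:i, 2:j}
ways to finish when only these pieces remain (= sum over removing one remaining piece with nothing left below it):
  1 left: {8}→1  {9}→1
  2 left: {7,8}→1  {8,9}→2
  3 left: {7,8,9}→3
  4 left: {6,7,8,9}→3
  5 left: {5,6,7,8,9}→3
  6 left: {3,5,6,7,8,9}→3  {4,5,6,7,8,9}→3
  7 left: {1,4,5,6,7,8,9}→3  {2,3,5,6,7,8,9}→3  {3,4,5,6,7,8,9}→6
  8 left: {1,3,4,5,6,7,8,9}→9  {2,3,4,5,6,7,8,9}→9
  placing 0:i first → 18 extensions
  placing 2:j first → 9 extensions
total linear extensions = 27

27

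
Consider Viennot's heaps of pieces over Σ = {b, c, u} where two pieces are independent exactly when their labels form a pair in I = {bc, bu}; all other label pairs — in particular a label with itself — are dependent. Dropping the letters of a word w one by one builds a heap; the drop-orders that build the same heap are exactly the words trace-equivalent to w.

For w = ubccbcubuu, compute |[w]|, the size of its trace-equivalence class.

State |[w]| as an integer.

120

piece 0:u — minimal
piece 1:b — minimal
piece 2:c rests on {0:u}
piece 3:c rests on {2:c}
piece 4:b rests on {1:b}
piece 5:c rests on {3:c}
piece 6:u rests on {5:c}
piece 7:b rests on {4:b}
piece 8:u rests on {6:u}
piece 9:u rests on {8:u}
minimal pieces: {0:u, 1:b}
ways to finish when only these pieces remain (= sum over removing one remaining piece with nothing left below it):
  1 left: {7}→1  {9}→1
  2 left: {4,7}→1  {7,9}→2  {8,9}→1
  3 left: {1,4,7}→1  {4,7,9}→3  {6,8,9}→1  {7,8,9}→3
  4 left: {1,4,7,9}→4  {4,7,8,9}→6  {5,6,8,9}→1  {6,7,8,9}→4
  5 left: {1,4,7,8,9}→10  {3,5,6,8,9}→1  {4,6,7,8,9}→10  {5,6,7,8,9}→5
  6 left: {1,4,6,7,8,9}→20  {2,3,5,6,8,9}→1  {3,5,6,7,8,9}→6  {4,5,6,7,8,9}→15
  7 left: {0,2,3,5,6,8,9}→1  {1,4,5,6,7,8,9}→35  {2,3,5,6,7,8,9}→7  {3,4,5,6,7,8,9}→21
  8 left: {0,2,3,5,6,7,8,9}→8  {1,3,4,5,6,7,8,9}→56  {2,3,4,5,6,7,8,9}→28
  placing 0:u first → 84 extensions
  placing 1:b first → 36 extensions
total linear extensions = 120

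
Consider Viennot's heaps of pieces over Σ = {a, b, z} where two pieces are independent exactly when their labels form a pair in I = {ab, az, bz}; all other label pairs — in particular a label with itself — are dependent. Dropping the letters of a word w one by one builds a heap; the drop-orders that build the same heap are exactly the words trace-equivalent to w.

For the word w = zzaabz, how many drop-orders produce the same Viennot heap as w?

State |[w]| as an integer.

piece 0:z — minimal
piece 1:z rests on {0:z}
piece 2:a — minimal
piece 3:a rests on {2:a}
piece 4:b — minimal
piece 5:z rests on {1:z}
minimal pieces: {0:z, 2:a, 4:b}
ways to finish when only these pieces remain (= sum over removing one remaining piece with nothing left below it):
  1 left: {3}→1  {4}→1  {5}→1
  2 left: {1,5}→1  {2,3}→1  {3,4}→2  {3,5}→2  {4,5}→2
  3 left: {0,1,5}→1  {1,3,5}→3  {1,4,5}→3  {2,3,4}→3  {2,3,5}→3  {3,4,5}→6
  4 left: {0,1,3,5}→4  {0,1,4,5}→4  {1,2,3,5}→6  {1,3,4,5}→12  {2,3,4,5}→12
  placing 0:z first → 30 extensions
  placing 2:a first → 20 extensions
  placing 4:b first → 10 extensions
total linear extensions = 60

60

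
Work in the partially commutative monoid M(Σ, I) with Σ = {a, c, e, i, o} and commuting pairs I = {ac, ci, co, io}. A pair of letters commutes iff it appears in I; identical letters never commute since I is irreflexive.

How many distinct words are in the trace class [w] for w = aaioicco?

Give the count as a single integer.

168

piece 0:a — minimal
piece 1:a rests on {0:a}
piece 2:i rests on {1:a}
piece 3:o rests on {1:a}
piece 4:i rests on {2:i}
piece 5:c — minimal
piece 6:c rests on {5:c}
piece 7:o rests on {3:o}
minimal pieces: {0:a, 5:c}
ways to finish when only these pieces remain (= sum over removing one remaining piece with nothing left below it):
  1 left: {4}→1  {6}→1  {7}→1
  2 left: {2,4}→1  {3,7}→1  {4,6}→2  {4,7}→2  {5,6}→1  {6,7}→2
  3 left: {2,4,6}→3  {2,4,7}→3  {3,4,7}→3  {3,6,7}→3  {4,5,6}→3  {4,6,7}→6  {5,6,7}→3
  4 left: {2,3,4,7}→6  {2,4,5,6}→6  {2,4,6,7}→12  {3,4,6,7}→12  {3,5,6,7}→6  {4,5,6,7}→12
  5 left: {1,2,3,4,7}→6  {2,3,4,6,7}→30  {2,4,5,6,7}→30  {3,4,5,6,7}→30
  6 left: {0,1,2,3,4,7}→6  {1,2,3,4,6,7}→36  {2,3,4,5,6,7}→90
  placing 0:a first → 126 extensions
  placing 5:c first → 42 extensions
total linear extensions = 168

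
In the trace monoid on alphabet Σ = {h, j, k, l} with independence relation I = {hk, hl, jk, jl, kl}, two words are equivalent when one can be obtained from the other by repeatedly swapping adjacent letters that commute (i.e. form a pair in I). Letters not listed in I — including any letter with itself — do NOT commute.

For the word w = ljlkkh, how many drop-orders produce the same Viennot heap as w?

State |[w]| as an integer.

90

#0=l has no predecessor
#1=j has no predecessor
#2=l depends on [0:l]
#3=k has no predecessor
#4=k depends on [3:k]
#5=h depends on [1:j]
sources: [0:l, 1:j, 3:k]
N(rest) = Σ N(rest − s) over sources s of rest; N(one piece) = 1:
  size 1 → [2]=1  [4]=1  [5]=1
  size 2 → [0,2]=1  [1,5]=1  [2,4]=2  [2,5]=2  [3,4]=1  [4,5]=2
  size 3 → [0,2,4]=3  [0,2,5]=3  [1,2,5]=3  [1,4,5]=3  [2,3,4]=3  [2,4,5]=6  [3,4,5]=3
  size 4 → [0,1,2,5]=6  [0,2,3,4]=6  [0,2,4,5]=12  [1,2,4,5]=12  [1,3,4,5]=6  [2,3,4,5]=12
  first=0(l) contributes 30
  first=1(j) contributes 30
  first=3(k) contributes 30
|[w]| = 90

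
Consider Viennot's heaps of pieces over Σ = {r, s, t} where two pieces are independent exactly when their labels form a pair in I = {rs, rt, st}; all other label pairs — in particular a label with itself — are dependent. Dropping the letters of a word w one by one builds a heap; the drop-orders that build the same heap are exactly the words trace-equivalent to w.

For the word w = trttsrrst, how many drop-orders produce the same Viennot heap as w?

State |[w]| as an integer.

1260

0(t) covers ∅
1(r) covers ∅
2(t) covers 0:t
3(t) covers 2:t
4(s) covers ∅
5(r) covers 1:r
6(r) covers 5:r
7(s) covers 4:s
8(t) covers 3:t
floor of heap: 0:t, 1:r, 4:s
completions by unplaced set U, small U first (add the entries for U minus each lowest piece of U):
  |U|=1: {6}:1  {7}:1  {8}:1
  |U|=2: {3,8}:1  {4,7}:1  {5,6}:1  {6,7}:2  {6,8}:2  {7,8}:2
  |U|=3: {1,5,6}:1  {2,3,8}:1  {3,6,8}:3  {3,7,8}:3  {4,6,7}:3  {4,7,8}:3  {5,6,7}:3  {5,6,8}:3  {6,7,8}:6
  |U|=4: {0,2,3,8}:1  {1,5,6,7}:4  {1,5,6,8}:4  {2,3,6,8}:4  {2,3,7,8}:4  {3,4,7,8}:6  {3,5,6,8}:6  {3,6,7,8}:12  {4,5,6,7}:6  {4,6,7,8}:12  {5,6,7,8}:12
  |U|=5: {0,2,3,6,8}:5  {0,2,3,7,8}:5  {1,3,5,6,8}:10  {1,4,5,6,7}:10  {1,5,6,7,8}:20  {2,3,4,7,8}:10  {2,3,5,6,8}:10  {2,3,6,7,8}:20  {3,4,6,7,8}:30  {3,5,6,7,8}:30  {4,5,6,7,8}:30
  |U|=6: {0,2,3,4,7,8}:15  {0,2,3,5,6,8}:15  {0,2,3,6,7,8}:30  {1,2,3,5,6,8}:20  {1,3,5,6,7,8}:60  {1,4,5,6,7,8}:60  {2,3,4,6,7,8}:60  {2,3,5,6,7,8}:60  {3,4,5,6,7,8}:90
  |U|=7: {0,1,2,3,5,6,8}:35  {0,2,3,4,6,7,8}:105  {0,2,3,5,6,7,8}:105  {1,2,3,5,6,7,8}:140  {1,3,4,5,6,7,8}:210  {2,3,4,5,6,7,8}:210
  start at 0(t): 560
  start at 1(r): 420
  start at 4(s): 280
sum over floor = 1260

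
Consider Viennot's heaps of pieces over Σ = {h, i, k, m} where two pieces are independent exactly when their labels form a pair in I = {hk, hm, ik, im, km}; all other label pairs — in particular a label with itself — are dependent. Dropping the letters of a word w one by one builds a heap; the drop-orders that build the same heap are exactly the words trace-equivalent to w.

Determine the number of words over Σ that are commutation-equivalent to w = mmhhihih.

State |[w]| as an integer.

piece 0:m — minimal
piece 1:m rests on {0:m}
piece 2:h — minimal
piece 3:h rests on {2:h}
piece 4:i rests on {3:h}
piece 5:h rests on {4:i}
piece 6:i rests on {5:h}
piece 7:h rests on {6:i}
minimal pieces: {0:m, 2:h}
ways to finish when only these pieces remain (= sum over removing one remaining piece with nothing left below it):
  1 left: {1}→1  {7}→1
  2 left: {0,1}→1  {1,7}→2  {6,7}→1
  3 left: {0,1,7}→3  {1,6,7}→3  {5,6,7}→1
  4 left: {0,1,6,7}→6  {1,5,6,7}→4  {4,5,6,7}→1
  5 left: {0,1,5,6,7}→10  {1,4,5,6,7}→5  {3,4,5,6,7}→1
  6 left: {0,1,4,5,6,7}→15  {1,3,4,5,6,7}→6  {2,3,4,5,6,7}→1
  placing 0:m first → 7 extensions
  placing 2:h first → 21 extensions
total linear extensions = 28

28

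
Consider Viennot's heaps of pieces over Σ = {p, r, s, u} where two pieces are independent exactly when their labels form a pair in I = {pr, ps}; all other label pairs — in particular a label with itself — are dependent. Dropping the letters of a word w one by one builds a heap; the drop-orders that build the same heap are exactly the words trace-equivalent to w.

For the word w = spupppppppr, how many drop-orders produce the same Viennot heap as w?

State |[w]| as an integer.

16

0(s) covers ∅
1(p) covers ∅
2(u) covers 0:s, 1:p
3(p) covers 2:u
4(p) covers 3:p
5(p) covers 4:p
6(p) covers 5:p
7(p) covers 6:p
8(p) covers 7:p
9(p) covers 8:p
10(r) covers 2:u
floor of heap: 0:s, 1:p
completions by unplaced set U, small U first (add the entries for U minus each lowest piece of U):
  |U|=1: {9}:1  {10}:1
  |U|=2: {8,9}:1  {9,10}:2
  |U|=3: {7,8,9}:1  {8,9,10}:3
  |U|=4: {6,7,8,9}:1  {7,8,9,10}:4
  |U|=5: {5,6,7,8,9}:1  {6,7,8,9,10}:5
  |U|=6: {4,5,6,7,8,9}:1  {5,6,7,8,9,10}:6
  |U|=7: {3,4,5,6,7,8,9}:1  {4,5,6,7,8,9,10}:7
  |U|=8: {3,4,5,6,7,8,9,10}:8
  |U|=9: {2,3,4,5,6,7,8,9,10}:8
  start at 0(s): 8
  start at 1(p): 8
sum over floor = 16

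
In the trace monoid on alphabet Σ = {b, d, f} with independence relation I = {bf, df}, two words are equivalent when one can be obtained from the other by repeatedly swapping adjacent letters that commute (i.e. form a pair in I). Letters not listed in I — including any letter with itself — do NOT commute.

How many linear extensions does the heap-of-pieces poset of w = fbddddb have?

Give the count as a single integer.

piece 0:f — minimal
piece 1:b — minimal
piece 2:d rests on {1:b}
piece 3:d rests on {2:d}
piece 4:d rests on {3:d}
piece 5:d rests on {4:d}
piece 6:b rests on {5:d}
minimal pieces: {0:f, 1:b}
ways to finish when only these pieces remain (= sum over removing one remaining piece with nothing left below it):
  1 left: {0}→1  {6}→1
  2 left: {0,6}→2  {5,6}→1
  3 left: {0,5,6}→3  {4,5,6}→1
  4 left: {0,4,5,6}→4  {3,4,5,6}→1
  5 left: {0,3,4,5,6}→5  {2,3,4,5,6}→1
  placing 0:f first → 1 extensions
  placing 1:b first → 6 extensions
total linear extensions = 7

7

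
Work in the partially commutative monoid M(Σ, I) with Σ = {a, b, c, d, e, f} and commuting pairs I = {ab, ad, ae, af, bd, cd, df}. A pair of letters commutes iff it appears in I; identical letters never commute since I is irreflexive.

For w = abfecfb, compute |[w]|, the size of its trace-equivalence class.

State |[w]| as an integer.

drop 0:a onto floor
drop 1:b onto floor
drop 2:f onto {1:b}
drop 3:e onto {2:f}
drop 4:c onto {0:a, 3:e}
drop 5:f onto {4:c}
drop 6:b onto {5:f}
ground layer = {0:a, 1:b}
drop-orders for the pieces not yet dropped (sum over which currently-grounded one goes next):
  1 to go: {6} 1
  2 to go: {5,6} 1
  3 to go: {4,5,6} 1
  4 to go: {0,4,5,6} 1  {3,4,5,6} 1
  5 to go: {0,3,4,5,6} 2  {2,3,4,5,6} 1
  if 0:a drops first: 1 orders
  if 1:b drops first: 3 orders
heap linearizations: 4

4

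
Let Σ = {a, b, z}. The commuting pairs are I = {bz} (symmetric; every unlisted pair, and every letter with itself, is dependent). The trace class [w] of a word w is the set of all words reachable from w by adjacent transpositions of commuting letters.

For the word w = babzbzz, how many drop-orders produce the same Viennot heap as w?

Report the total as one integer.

10

0(b) covers ∅
1(a) covers 0:b
2(b) covers 1:a
3(z) covers 1:a
4(b) covers 2:b
5(z) covers 3:z
6(z) covers 5:z
floor of heap: 0:b
completions by unplaced set U, small U first (add the entries for U minus each lowest piece of U):
  |U|=1: {4}:1  {6}:1
  |U|=2: {2,4}:1  {4,6}:2  {5,6}:1
  |U|=3: {2,4,6}:3  {3,5,6}:1  {4,5,6}:3
  |U|=4: {2,4,5,6}:6  {3,4,5,6}:4
  |U|=5: {2,3,4,5,6}:10
  start at 0(b): 10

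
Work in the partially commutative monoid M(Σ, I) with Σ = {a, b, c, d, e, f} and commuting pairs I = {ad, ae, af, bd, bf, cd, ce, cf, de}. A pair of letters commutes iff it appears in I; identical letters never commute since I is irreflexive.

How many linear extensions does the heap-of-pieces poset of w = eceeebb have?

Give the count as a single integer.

#0=e has no predecessor
#1=c has no predecessor
#2=e depends on [0:e]
#3=e depends on [2:e]
#4=e depends on [3:e]
#5=b depends on [1:c, 4:e]
#6=b depends on [5:b]
sources: [0:e, 1:c]
N(rest) = Σ N(rest − s) over sources s of rest; N(one piece) = 1:
  size 1 → [6]=1
  size 2 → [5,6]=1
  size 3 → [1,5,6]=1  [4,5,6]=1
  size 4 → [1,4,5,6]=2  [3,4,5,6]=1
  size 5 → [1,3,4,5,6]=3  [2,3,4,5,6]=1
  first=0(e) contributes 4
  first=1(c) contributes 1
|[w]| = 5

5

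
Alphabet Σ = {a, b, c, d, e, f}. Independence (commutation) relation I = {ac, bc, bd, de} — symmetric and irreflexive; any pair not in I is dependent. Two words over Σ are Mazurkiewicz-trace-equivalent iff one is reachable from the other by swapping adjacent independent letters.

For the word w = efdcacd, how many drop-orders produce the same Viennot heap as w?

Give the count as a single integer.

#0=e has no predecessor
#1=f depends on [0:e]
#2=d depends on [1:f]
#3=c depends on [2:d]
#4=a depends on [2:d]
#5=c depends on [3:c]
#6=d depends on [4:a, 5:c]
sources: [0:e]
N(rest) = Σ N(rest − s) over sources s of rest; N(one piece) = 1:
  size 1 → [6]=1
  size 2 → [4,6]=1  [5,6]=1
  size 3 → [3,5,6]=1  [4,5,6]=2
  size 4 → [3,4,5,6]=3
  size 5 → [2,3,4,5,6]=3
  first=0(e) contributes 3

3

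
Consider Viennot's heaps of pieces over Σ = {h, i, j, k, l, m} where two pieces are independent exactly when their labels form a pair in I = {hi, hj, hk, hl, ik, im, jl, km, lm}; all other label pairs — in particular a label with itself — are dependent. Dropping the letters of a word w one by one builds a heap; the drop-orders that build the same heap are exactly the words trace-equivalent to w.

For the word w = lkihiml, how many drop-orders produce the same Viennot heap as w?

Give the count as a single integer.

63

#0=l has no predecessor
#1=k depends on [0:l]
#2=i depends on [0:l]
#3=h has no predecessor
#4=i depends on [2:i]
#5=m depends on [3:h]
#6=l depends on [1:k, 4:i]
sources: [0:l, 3:h]
N(rest) = Σ N(rest − s) over sources s of rest; N(one piece) = 1:
  size 1 → [5]=1  [6]=1
  size 2 → [1,6]=1  [3,5]=1  [4,6]=1  [5,6]=2
  size 3 → [1,4,6]=2  [1,5,6]=3  [2,4,6]=1  [3,5,6]=3  [4,5,6]=3
  size 4 → [1,2,4,6]=3  [1,3,5,6]=6  [1,4,5,6]=8  [2,4,5,6]=4  [3,4,5,6]=6
  size 5 → [0,1,2,4,6]=3  [1,2,4,5,6]=15  [1,3,4,5,6]=20  [2,3,4,5,6]=10
  first=0(l) contributes 45
  first=3(h) contributes 18
|[w]| = 63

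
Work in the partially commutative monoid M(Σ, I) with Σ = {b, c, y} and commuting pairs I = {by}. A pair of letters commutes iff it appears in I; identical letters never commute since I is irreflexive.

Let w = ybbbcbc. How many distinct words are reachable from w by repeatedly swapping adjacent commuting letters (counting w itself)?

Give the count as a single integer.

4

piece 0:y — minimal
piece 1:b — minimal
piece 2:b rests on {1:b}
piece 3:b rests on {2:b}
piece 4:c rests on {0:y, 3:b}
piece 5:b rests on {4:c}
piece 6:c rests on {5:b}
minimal pieces: {0:y, 1:b}
ways to finish when only these pieces remain (= sum over removing one remaining piece with nothing left below it):
  1 left: {6}→1
  2 left: {5,6}→1
  3 left: {4,5,6}→1
  4 left: {0,4,5,6}→1  {3,4,5,6}→1
  5 left: {0,3,4,5,6}→2  {2,3,4,5,6}→1
  placing 0:y first → 1 extensions
  placing 1:b first → 3 extensions
total linear extensions = 4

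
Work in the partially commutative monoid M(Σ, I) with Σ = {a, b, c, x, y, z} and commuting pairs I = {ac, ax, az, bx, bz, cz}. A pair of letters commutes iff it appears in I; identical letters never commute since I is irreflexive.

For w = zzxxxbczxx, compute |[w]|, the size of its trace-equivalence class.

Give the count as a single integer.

13

drop 0:z onto floor
drop 1:z onto {0:z}
drop 2:x onto {1:z}
drop 3:x onto {2:x}
drop 4:x onto {3:x}
drop 5:b onto floor
drop 6:c onto {4:x, 5:b}
drop 7:z onto {4:x}
drop 8:x onto {6:c, 7:z}
drop 9:x onto {8:x}
ground layer = {0:z, 5:b}
drop-orders for the pieces not yet dropped (sum over which currently-grounded one goes next):
  1 to go: {9} 1
  2 to go: {8,9} 1
  3 to go: {6,8,9} 1  {7,8,9} 1
  4 to go: {5,6,8,9} 1  {6,7,8,9} 2
  5 to go: {4,6,7,8,9} 2  {5,6,7,8,9} 3
  6 to go: {3,4,6,7,8,9} 2  {4,5,6,7,8,9} 5
  7 to go: {2,3,4,6,7,8,9} 2  {3,4,5,6,7,8,9} 7
  8 to go: {1,2,3,4,6,7,8,9} 2  {2,3,4,5,6,7,8,9} 9
  if 0:z drops first: 11 orders
  if 5:b drops first: 2 orders
heap linearizations: 13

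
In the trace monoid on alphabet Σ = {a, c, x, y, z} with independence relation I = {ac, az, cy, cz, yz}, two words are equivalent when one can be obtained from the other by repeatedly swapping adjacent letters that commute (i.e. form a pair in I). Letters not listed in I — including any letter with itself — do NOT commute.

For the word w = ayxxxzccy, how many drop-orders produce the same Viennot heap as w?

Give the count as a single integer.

12

#0=a has no predecessor
#1=y depends on [0:a]
#2=x depends on [1:y]
#3=x depends on [2:x]
#4=x depends on [3:x]
#5=z depends on [4:x]
#6=c depends on [4:x]
#7=c depends on [6:c]
#8=y depends on [4:x]
sources: [0:a]
N(rest) = Σ N(rest − s) over sources s of rest; N(one piece) = 1:
  size 1 → [5]=1  [7]=1  [8]=1
  size 2 → [5,7]=2  [5,8]=2  [6,7]=1  [7,8]=2
  size 3 → [5,6,7]=3  [5,7,8]=6  [6,7,8]=3
  size 4 → [5,6,7,8]=12
  size 5 → [4,5,6,7,8]=12
  size 6 → [3,4,5,6,7,8]=12
  size 7 → [2,3,4,5,6,7,8]=12
  first=0(a) contributes 12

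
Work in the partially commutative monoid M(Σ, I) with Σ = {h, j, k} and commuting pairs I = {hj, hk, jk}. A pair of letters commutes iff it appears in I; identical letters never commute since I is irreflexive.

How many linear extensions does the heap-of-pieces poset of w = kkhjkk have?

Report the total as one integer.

30

piece 0:k — minimal
piece 1:k rests on {0:k}
piece 2:h — minimal
piece 3:j — minimal
piece 4:k rests on {1:k}
piece 5:k rests on {4:k}
minimal pieces: {0:k, 2:h, 3:j}
ways to finish when only these pieces remain (= sum over removing one remaining piece with nothing left below it):
  1 left: {2}→1  {3}→1  {5}→1
  2 left: {2,3}→2  {2,5}→2  {3,5}→2  {4,5}→1
  3 left: {1,4,5}→1  {2,3,5}→6  {2,4,5}→3  {3,4,5}→3
  4 left: {0,1,4,5}→1  {1,2,4,5}→4  {1,3,4,5}→4  {2,3,4,5}→12
  placing 0:k first → 20 extensions
  placing 2:h first → 5 extensions
  placing 3:j first → 5 extensions
total linear extensions = 30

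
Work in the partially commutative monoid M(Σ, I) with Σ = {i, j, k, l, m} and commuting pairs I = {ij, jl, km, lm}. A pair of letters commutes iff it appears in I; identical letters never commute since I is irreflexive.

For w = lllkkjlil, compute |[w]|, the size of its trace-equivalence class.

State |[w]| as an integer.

#0=l has no predecessor
#1=l depends on [0:l]
#2=l depends on [1:l]
#3=k depends on [2:l]
#4=k depends on [3:k]
#5=j depends on [4:k]
#6=l depends on [4:k]
#7=i depends on [6:l]
#8=l depends on [7:i]
sources: [0:l]
N(rest) = Σ N(rest − s) over sources s of rest; N(one piece) = 1:
  size 1 → [5]=1  [8]=1
  size 2 → [5,8]=2  [7,8]=1
  size 3 → [5,7,8]=3  [6,7,8]=1
  size 4 → [5,6,7,8]=4
  size 5 → [4,5,6,7,8]=4
  size 6 → [3,4,5,6,7,8]=4
  size 7 → [2,3,4,5,6,7,8]=4
  first=0(l) contributes 4

4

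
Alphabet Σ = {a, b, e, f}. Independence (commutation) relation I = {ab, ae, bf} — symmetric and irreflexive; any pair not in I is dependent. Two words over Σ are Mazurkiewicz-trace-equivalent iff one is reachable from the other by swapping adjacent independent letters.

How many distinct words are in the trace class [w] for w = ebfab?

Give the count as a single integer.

drop 0:e onto floor
drop 1:b onto {0:e}
drop 2:f onto {0:e}
drop 3:a onto {2:f}
drop 4:b onto {1:b}
ground layer = {0:e}
drop-orders for the pieces not yet dropped (sum over which currently-grounded one goes next):
  1 to go: {3} 1  {4} 1
  2 to go: {1,4} 1  {2,3} 1  {3,4} 2
  3 to go: {1,3,4} 3  {2,3,4} 3
  if 0:e drops first: 6 orders

6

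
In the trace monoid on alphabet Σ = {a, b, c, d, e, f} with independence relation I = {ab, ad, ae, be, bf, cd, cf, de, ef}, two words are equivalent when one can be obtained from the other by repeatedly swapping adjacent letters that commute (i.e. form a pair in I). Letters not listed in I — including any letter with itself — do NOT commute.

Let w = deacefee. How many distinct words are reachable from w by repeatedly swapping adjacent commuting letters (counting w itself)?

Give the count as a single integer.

52

drop 0:d onto floor
drop 1:e onto floor
drop 2:a onto floor
drop 3:c onto {1:e, 2:a}
drop 4:e onto {3:c}
drop 5:f onto {0:d, 2:a}
drop 6:e onto {4:e}
drop 7:e onto {6:e}
ground layer = {0:d, 1:e, 2:a}
drop-orders for the pieces not yet dropped (sum over which currently-grounded one goes next):
  1 to go: {5} 1  {7} 1
  2 to go: {0,5} 1  {5,7} 2  {6,7} 1
  3 to go: {0,5,7} 3  {4,6,7} 1  {5,6,7} 3
  4 to go: {0,5,6,7} 6  {3,4,6,7} 1  {4,5,6,7} 4
  5 to go: {0,4,5,6,7} 10  {1,3,4,6,7} 1  {3,4,5,6,7} 5
  6 to go: {0,3,4,5,6,7} 15  {1,3,4,5,6,7} 6  {2,3,4,5,6,7} 5
  if 0:d drops first: 11 orders
  if 1:e drops first: 20 orders
  if 2:a drops first: 21 orders
heap linearizations: 52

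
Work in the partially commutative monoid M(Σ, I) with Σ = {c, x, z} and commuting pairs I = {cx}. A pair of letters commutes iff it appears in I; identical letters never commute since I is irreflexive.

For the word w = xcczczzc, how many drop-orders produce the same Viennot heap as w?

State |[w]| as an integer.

3

piece 0:x — minimal
piece 1:c — minimal
piece 2:c rests on {1:c}
piece 3:z rests on {0:x, 2:c}
piece 4:c rests on {3:z}
piece 5:z rests on {4:c}
piece 6:z rests on {5:z}
piece 7:c rests on {6:z}
minimal pieces: {0:x, 1:c}
ways to finish when only these pieces remain (= sum over removing one remaining piece with nothing left below it):
  1 left: {7}→1
  2 left: {6,7}→1
  3 left: {5,6,7}→1
  4 left: {4,5,6,7}→1
  5 left: {3,4,5,6,7}→1
  6 left: {0,3,4,5,6,7}→1  {2,3,4,5,6,7}→1
  placing 0:x first → 1 extensions
  placing 1:c first → 2 extensions
total linear extensions = 3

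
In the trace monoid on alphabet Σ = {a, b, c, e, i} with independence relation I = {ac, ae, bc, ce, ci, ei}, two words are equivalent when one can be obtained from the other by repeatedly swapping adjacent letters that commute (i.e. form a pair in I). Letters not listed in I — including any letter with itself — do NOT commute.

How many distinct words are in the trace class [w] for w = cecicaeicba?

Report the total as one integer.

#0=c has no predecessor
#1=e has no predecessor
#2=c depends on [0:c]
#3=i has no predecessor
#4=c depends on [2:c]
#5=a depends on [3:i]
#6=e depends on [1:e]
#7=i depends on [5:a]
#8=c depends on [4:c]
#9=b depends on [6:e, 7:i]
#10=a depends on [9:b]
sources: [0:c, 1:e, 3:i]
N(rest) = Σ N(rest − s) over sources s of rest; N(one piece) = 1:
  size 1 → [8]=1  [10]=1
  size 2 → [4,8]=1  [8,10]=2  [9,10]=1
  size 3 → [2,4,8]=1  [4,8,10]=3  [6,9,10]=1  [7,9,10]=1  [8,9,10]=3
  size 4 → [0,2,4,8]=1  [1,6,9,10]=1  [2,4,8,10]=4  [4,8,9,10]=6  [5,7,9,10]=1  [6,7,9,10]=2  [6,8,9,10]=4  [7,8,9,10]=4
  size 5 → [0,2,4,8,10]=5  [1,6,7,9,10]=3  [1,6,8,9,10]=5  [2,4,8,9,10]=10  [3,5,7,9,10]=1  [4,6,8,9,10]=10  [4,7,8,9,10]=10  [5,6,7,9,10]=3  [5,7,8,9,10]=5  [6,7,8,9,10]=10
  size 6 → [0,2,4,8,9,10]=15  [1,4,6,8,9,10]=15  [1,5,6,7,9,10]=6  [1,6,7,8,9,10]=18  [2,4,6,8,9,10]=20  [2,4,7,8,9,10]=20  [3,5,6,7,9,10]=4  [3,5,7,8,9,10]=6  [4,5,7,8,9,10]=15  [4,6,7,8,9,10]=30  [5,6,7,8,9,10]=18
  size 7 → [0,2,4,6,8,9,10]=35  [0,2,4,7,8,9,10]=35  [1,2,4,6,8,9,10]=35  [1,3,5,6,7,9,10]=10  [1,4,6,7,8,9,10]=63  [1,5,6,7,8,9,10]=42  [2,4,5,7,8,9,10]=35  [2,4,6,7,8,9,10]=70  [3,4,5,7,8,9,10]=21  [3,5,6,7,8,9,10]=28  [4,5,6,7,8,9,10]=63
  size 8 → [0,1,2,4,6,8,9,10]=70  [0,2,4,5,7,8,9,10]=70  [0,2,4,6,7,8,9,10]=140  [1,2,4,6,7,8,9,10]=168  [1,3,5,6,7,8,9,10]=80  [1,4,5,6,7,8,9,10]=168  [2,3,4,5,7,8,9,10]=56  [2,4,5,6,7,8,9,10]=168  [3,4,5,6,7,8,9,10]=112
  size 9 → [0,1,2,4,6,7,8,9,10]=378  [0,2,3,4,5,7,8,9,10]=126  [0,2,4,5,6,7,8,9,10]=378  [1,2,4,5,6,7,8,9,10]=504  [1,3,4,5,6,7,8,9,10]=360  [2,3,4,5,6,7,8,9,10]=336
  first=0(c) contributes 1200
  first=1(e) contributes 840
  first=3(i) contributes 1260
|[w]| = 3300

3300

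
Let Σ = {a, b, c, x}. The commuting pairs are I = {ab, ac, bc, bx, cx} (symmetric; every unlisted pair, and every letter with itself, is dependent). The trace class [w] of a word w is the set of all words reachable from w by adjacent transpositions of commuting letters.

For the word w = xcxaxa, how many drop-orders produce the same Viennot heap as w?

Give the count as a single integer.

0(x) covers ∅
1(c) covers ∅
2(x) covers 0:x
3(a) covers 2:x
4(x) covers 3:a
5(a) covers 4:x
floor of heap: 0:x, 1:c
completions by unplaced set U, small U first (add the entries for U minus each lowest piece of U):
  |U|=1: {1}:1  {5}:1
  |U|=2: {1,5}:2  {4,5}:1
  |U|=3: {1,4,5}:3  {3,4,5}:1
  |U|=4: {1,3,4,5}:4  {2,3,4,5}:1
  start at 0(x): 5
  start at 1(c): 1
sum over floor = 6

6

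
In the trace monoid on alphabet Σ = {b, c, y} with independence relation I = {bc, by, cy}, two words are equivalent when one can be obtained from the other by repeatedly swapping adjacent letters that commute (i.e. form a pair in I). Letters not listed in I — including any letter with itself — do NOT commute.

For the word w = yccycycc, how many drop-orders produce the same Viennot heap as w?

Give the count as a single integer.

piece 0:y — minimal
piece 1:c — minimal
piece 2:c rests on {1:c}
piece 3:y rests on {0:y}
piece 4:c rests on {2:c}
piece 5:y rests on {3:y}
piece 6:c rests on {4:c}
piece 7:c rests on {6:c}
minimal pieces: {0:y, 1:c}
ways to finish when only these pieces remain (= sum over removing one remaining piece with nothing left below it):
  1 left: {5}→1  {7}→1
  2 left: {3,5}→1  {5,7}→2  {6,7}→1
  3 left: {0,3,5}→1  {3,5,7}→3  {4,6,7}→1  {5,6,7}→3
  4 left: {0,3,5,7}→4  {2,4,6,7}→1  {3,5,6,7}→6  {4,5,6,7}→4
  5 left: {0,3,5,6,7}→10  {1,2,4,6,7}→1  {2,4,5,6,7}→5  {3,4,5,6,7}→10
  6 left: {0,3,4,5,6,7}→20  {1,2,4,5,6,7}→6  {2,3,4,5,6,7}→15
  placing 0:y first → 21 extensions
  placing 1:c first → 35 extensions
total linear extensions = 56

56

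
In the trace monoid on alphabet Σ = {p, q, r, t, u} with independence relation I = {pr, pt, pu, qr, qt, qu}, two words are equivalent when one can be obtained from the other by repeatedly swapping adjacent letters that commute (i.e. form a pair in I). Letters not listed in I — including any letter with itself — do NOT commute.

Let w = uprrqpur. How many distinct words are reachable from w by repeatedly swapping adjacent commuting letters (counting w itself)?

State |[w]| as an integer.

piece 0:u — minimal
piece 1:p — minimal
piece 2:r rests on {0:u}
piece 3:r rests on {2:r}
piece 4:q rests on {1:p}
piece 5:p rests on {4:q}
piece 6:u rests on {3:r}
piece 7:r rests on {6:u}
minimal pieces: {0:u, 1:p}
ways to finish when only these pieces remain (= sum over removing one remaining piece with nothing left below it):
  1 left: {5}→1  {7}→1
  2 left: {4,5}→1  {5,7}→2  {6,7}→1
  3 left: {1,4,5}→1  {3,6,7}→1  {4,5,7}→3  {5,6,7}→3
  4 left: {1,4,5,7}→4  {2,3,6,7}→1  {3,5,6,7}→4  {4,5,6,7}→6
  5 left: {0,2,3,6,7}→1  {1,4,5,6,7}→10  {2,3,5,6,7}→5  {3,4,5,6,7}→10
  6 left: {0,2,3,5,6,7}→6  {1,3,4,5,6,7}→20  {2,3,4,5,6,7}→15
  placing 0:u first → 35 extensions
  placing 1:p first → 21 extensions
total linear extensions = 56

56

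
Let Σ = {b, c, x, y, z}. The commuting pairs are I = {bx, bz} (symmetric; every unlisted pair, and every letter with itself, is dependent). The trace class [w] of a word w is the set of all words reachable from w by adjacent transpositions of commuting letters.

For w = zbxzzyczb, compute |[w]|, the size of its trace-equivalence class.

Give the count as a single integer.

piece 0:z — minimal
piece 1:b — minimal
piece 2:x rests on {0:z}
piece 3:z rests on {2:x}
piece 4:z rests on {3:z}
piece 5:y rests on {1:b, 4:z}
piece 6:c rests on {5:y}
piece 7:z rests on {6:c}
piece 8:b rests on {6:c}
minimal pieces: {0:z, 1:b}
ways to finish when only these pieces remain (= sum over removing one remaining piece with nothing left below it):
  1 left: {7}→1  {8}→1
  2 left: {7,8}→2
  3 left: {6,7,8}→2
  4 left: {5,6,7,8}→2
  5 left: {1,5,6,7,8}→2  {4,5,6,7,8}→2
  6 left: {1,4,5,6,7,8}→4  {3,4,5,6,7,8}→2
  7 left: {1,3,4,5,6,7,8}→6  {2,3,4,5,6,7,8}→2
  placing 0:z first → 8 extensions
  placing 1:b first → 2 extensions
total linear extensions = 10

10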